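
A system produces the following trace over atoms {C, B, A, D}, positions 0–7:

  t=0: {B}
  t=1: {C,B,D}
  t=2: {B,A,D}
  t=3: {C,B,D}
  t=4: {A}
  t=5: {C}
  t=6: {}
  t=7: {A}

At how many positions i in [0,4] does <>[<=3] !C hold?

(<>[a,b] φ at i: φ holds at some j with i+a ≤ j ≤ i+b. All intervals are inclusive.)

5

Evaluate at each i in [0,4]:
  i=0: ✓ (witness j=0)
  i=1: ✓ (witness j=2)
  i=2: ✓ (witness j=2)
  i=3: ✓ (witness j=4)
  i=4: ✓ (witness j=4)
Positions where it holds: {0, 1, 2, 3, 4} → 5.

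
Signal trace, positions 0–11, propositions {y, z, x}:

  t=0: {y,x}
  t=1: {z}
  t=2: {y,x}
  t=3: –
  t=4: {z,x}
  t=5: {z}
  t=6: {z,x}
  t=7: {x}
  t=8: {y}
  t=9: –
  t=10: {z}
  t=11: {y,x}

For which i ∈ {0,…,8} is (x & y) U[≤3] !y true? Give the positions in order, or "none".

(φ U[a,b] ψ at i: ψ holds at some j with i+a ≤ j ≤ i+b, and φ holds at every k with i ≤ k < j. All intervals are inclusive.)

0, 1, 2, 3, 4, 5, 6, 7

Evaluate at each i in [0,8]:
  i=0: ✓ (rhs at j=1; lhs holds on [0,0])
  i=1: ✓ (rhs at j=1)
  i=2: ✓ (rhs at j=3; lhs holds on [2,2])
  i=3: ✓ (rhs at j=3)
  i=4: ✓ (rhs at j=4)
  i=5: ✓ (rhs at j=5)
  i=6: ✓ (rhs at j=6)
  i=7: ✓ (rhs at j=7)
  i=8: ✗ (lhs fails at k=8 before rhs at j=9)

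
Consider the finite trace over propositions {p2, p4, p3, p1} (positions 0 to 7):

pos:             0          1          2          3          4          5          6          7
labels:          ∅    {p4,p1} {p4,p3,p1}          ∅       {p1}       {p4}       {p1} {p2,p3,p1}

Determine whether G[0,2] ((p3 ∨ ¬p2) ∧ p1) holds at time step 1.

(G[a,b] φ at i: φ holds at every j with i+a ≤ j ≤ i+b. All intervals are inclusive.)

Check ((p3 ∨ ¬p2) ∧ p1) at every j in [1,3]:
  j=1: true
  j=2: true
  j=3: false
Fails at j=3 → formula fails.

No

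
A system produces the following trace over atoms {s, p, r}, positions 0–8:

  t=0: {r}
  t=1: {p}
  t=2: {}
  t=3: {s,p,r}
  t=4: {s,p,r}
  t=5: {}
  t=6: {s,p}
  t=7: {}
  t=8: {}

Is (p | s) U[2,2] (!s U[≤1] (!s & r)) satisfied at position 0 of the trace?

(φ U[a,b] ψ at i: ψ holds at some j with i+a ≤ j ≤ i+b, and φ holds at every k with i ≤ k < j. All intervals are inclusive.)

Does not hold

Need some j in [2,2] with (!s U[≤1] (!s & r)), and (p | s) at every k in [0,j-1].
  j=2: (!s U[≤1] (!s & r)) — fails.
No j in the window works → until fails.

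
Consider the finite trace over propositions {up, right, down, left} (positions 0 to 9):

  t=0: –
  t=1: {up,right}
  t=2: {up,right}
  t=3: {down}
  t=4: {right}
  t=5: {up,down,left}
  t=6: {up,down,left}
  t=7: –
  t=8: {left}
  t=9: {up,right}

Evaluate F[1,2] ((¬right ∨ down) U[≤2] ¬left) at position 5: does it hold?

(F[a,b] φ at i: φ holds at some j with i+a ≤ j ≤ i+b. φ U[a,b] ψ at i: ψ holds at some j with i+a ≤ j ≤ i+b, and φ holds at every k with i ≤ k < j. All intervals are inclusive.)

Check ((¬right ∨ down) U[≤2] ¬left) at each j in [6,7]:
  j=6: holds
  j=7: holds
Found at j=6 → formula holds.

True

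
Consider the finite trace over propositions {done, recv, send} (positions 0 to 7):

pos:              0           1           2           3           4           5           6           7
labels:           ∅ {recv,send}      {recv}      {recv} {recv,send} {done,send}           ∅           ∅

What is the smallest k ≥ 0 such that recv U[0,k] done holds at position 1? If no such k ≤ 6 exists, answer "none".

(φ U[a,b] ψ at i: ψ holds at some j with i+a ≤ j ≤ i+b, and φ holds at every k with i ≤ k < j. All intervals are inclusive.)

4

Need earliest j ≥ 1 with done, and recv at every k in [1,j-1].
  j=1: rhs fails.
  j=2: rhs fails.
  j=3: rhs fails.
  j=4: rhs fails.
  j=5: rhs holds; lhs holds on [1,4]. k = 4.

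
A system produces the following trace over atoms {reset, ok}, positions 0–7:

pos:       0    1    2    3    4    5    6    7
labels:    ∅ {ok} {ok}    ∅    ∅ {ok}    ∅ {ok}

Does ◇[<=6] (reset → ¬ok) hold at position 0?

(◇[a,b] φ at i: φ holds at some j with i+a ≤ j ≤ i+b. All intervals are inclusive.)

Yes

Check (reset → ¬ok) at each j in [0,6]:
  j=0: true
  j=1: true
  j=2: true
  j=3: true
  j=4: true
  j=5: true
  j=6: true
Found at j=0 → formula holds.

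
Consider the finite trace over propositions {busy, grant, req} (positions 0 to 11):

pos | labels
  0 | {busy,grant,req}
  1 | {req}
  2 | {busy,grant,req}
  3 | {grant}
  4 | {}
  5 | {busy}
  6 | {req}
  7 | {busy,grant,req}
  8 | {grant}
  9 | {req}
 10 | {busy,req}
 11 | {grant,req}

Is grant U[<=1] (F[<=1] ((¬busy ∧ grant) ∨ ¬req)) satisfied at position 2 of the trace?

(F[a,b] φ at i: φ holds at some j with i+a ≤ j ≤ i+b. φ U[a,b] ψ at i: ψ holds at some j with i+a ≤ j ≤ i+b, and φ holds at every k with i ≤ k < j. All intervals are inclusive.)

Yes

Need some j in [2,3] with F[<=1] ((¬busy ∧ grant) ∨ ¬req), and grant at every k in [2,j-1].
  j=2: F[<=1] ((¬busy ∧ grant) ∨ ¬req) holds; no prefix to check → satisfied.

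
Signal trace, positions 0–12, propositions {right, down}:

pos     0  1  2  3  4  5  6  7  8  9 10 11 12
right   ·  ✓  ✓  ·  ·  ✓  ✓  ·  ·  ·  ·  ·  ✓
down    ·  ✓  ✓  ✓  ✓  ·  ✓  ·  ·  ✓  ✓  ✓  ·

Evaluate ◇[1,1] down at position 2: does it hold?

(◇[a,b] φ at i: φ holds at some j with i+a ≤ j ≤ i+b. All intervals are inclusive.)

Check down at each j in [3,3]:
  j=3: true
Found at j=3 → formula holds.

True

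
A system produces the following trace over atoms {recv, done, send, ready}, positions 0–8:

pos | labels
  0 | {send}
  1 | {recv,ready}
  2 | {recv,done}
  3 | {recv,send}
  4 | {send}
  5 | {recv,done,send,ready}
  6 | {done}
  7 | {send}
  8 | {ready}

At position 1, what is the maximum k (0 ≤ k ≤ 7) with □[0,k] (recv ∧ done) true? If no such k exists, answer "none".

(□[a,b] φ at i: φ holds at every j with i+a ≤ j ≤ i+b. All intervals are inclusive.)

none

(recv ∧ done) must hold from j=1 onward; find where it first fails.
  j=1: fails → no k works.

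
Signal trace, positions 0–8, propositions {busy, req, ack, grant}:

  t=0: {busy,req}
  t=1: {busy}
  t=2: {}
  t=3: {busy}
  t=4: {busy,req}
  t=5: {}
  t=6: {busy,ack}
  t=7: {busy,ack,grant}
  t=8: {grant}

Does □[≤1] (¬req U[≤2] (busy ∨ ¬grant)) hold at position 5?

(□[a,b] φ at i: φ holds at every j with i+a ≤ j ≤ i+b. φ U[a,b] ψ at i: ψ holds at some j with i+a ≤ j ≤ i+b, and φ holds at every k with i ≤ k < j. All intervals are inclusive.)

Check (¬req U[≤2] (busy ∨ ¬grant)) at every j in [5,6]:
  j=5: holds
  j=6: holds
All positions satisfy it → formula holds.

Holds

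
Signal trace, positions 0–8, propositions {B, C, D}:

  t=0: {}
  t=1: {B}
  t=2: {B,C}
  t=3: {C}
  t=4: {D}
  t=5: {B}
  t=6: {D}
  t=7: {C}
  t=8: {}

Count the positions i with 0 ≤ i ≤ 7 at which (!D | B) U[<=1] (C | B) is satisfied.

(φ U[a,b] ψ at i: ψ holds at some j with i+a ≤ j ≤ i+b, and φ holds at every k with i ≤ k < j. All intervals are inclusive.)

Evaluate at each i in [0,7]:
  i=0: ✓ (rhs at j=1; lhs holds on [0,0])
  i=1: ✓ (rhs at j=1)
  i=2: ✓ (rhs at j=2)
  i=3: ✓ (rhs at j=3)
  i=4: ✗ (lhs fails at k=4 before rhs at j=5)
  i=5: ✓ (rhs at j=5)
  i=6: ✗ (lhs fails at k=6 before rhs at j=7)
  i=7: ✓ (rhs at j=7)
Positions where it holds: {0, 1, 2, 3, 5, 7} → 6.

6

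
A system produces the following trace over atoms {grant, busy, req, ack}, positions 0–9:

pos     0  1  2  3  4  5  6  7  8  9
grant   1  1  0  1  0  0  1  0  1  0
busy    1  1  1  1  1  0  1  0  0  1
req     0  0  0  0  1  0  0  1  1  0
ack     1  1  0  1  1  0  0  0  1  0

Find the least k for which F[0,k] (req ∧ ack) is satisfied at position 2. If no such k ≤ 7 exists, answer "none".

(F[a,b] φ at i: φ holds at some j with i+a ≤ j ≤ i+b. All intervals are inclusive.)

Scan j = 2,3,… for (req ∧ ack):
  j=2: fails
  j=3: fails
  j=4: holds
First hit at j=4, so smallest k = 4-2 = 2.

2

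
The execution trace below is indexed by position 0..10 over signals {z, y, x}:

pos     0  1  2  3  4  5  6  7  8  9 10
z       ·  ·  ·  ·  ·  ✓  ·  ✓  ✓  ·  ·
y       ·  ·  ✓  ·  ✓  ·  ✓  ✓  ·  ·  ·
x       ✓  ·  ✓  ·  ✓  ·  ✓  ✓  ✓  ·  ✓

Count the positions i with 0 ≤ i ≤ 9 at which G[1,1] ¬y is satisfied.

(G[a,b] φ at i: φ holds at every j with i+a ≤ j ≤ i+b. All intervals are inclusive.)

6

Evaluate at each i in [0,9]:
  i=0: ✓ (all of [1,1])
  i=1: ✗ (fails at j=2)
  i=2: ✓ (all of [3,3])
  i=3: ✗ (fails at j=4)
  i=4: ✓ (all of [5,5])
  i=5: ✗ (fails at j=6)
  i=6: ✗ (fails at j=7)
  i=7: ✓ (all of [8,8])
  i=8: ✓ (all of [9,9])
  i=9: ✓ (all of [10,10])
Positions where it holds: {0, 2, 4, 7, 8, 9} → 6.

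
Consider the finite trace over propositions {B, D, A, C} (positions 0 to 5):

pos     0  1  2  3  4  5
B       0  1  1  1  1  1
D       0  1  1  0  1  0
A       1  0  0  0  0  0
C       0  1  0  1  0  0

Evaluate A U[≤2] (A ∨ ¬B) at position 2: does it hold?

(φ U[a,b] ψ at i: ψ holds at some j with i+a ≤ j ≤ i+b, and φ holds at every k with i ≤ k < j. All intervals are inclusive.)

Need some j in [2,4] with (A ∨ ¬B), and A at every k in [2,j-1].
  j=2: (A ∨ ¬B) false.
  j=3: (A ∨ ¬B) false.
  j=4: (A ∨ ¬B) false.
No j in the window works → until fails.

No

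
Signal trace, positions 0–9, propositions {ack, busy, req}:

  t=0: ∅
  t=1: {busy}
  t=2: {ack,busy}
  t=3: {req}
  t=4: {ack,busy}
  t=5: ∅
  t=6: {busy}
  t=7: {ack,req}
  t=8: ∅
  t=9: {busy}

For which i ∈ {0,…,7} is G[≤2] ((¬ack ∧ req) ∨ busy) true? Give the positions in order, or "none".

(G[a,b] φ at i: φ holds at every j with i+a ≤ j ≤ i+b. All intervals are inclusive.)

1, 2

Evaluate at each i in [0,7]:
  i=0: ✗ (fails at j=0)
  i=1: ✓ (all of [1,3])
  i=2: ✓ (all of [2,4])
  i=3: ✗ (fails at j=5)
  i=4: ✗ (fails at j=5)
  i=5: ✗ (fails at j=5)
  i=6: ✗ (fails at j=7)
  i=7: ✗ (fails at j=7)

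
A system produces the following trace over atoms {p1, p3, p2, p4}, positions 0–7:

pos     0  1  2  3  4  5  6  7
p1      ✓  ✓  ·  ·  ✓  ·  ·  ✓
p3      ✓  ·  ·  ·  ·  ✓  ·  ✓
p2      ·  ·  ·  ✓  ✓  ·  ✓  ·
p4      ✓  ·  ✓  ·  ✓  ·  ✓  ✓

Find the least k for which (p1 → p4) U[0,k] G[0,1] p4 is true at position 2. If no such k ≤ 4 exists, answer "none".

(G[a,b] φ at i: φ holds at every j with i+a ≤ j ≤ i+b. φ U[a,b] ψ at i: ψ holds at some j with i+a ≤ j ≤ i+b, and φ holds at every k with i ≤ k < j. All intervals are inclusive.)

Need earliest j ≥ 2 with G[0,1] p4, and (p1 → p4) at every k in [2,j-1].
  j=2: rhs fails.
  j=3: rhs fails.
  j=4: rhs fails.
  j=5: rhs fails.
  j=6: rhs holds; lhs holds on [2,5]. k = 4.

4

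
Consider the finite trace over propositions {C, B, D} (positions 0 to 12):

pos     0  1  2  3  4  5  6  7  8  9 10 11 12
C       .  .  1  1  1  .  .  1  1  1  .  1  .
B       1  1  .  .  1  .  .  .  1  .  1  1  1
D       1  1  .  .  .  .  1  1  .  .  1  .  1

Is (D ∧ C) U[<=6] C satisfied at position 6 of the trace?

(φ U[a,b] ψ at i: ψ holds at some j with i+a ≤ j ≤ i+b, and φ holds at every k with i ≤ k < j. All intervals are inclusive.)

Need some j in [6,12] with C, and (D ∧ C) at every k in [6,j-1].
  j=6: C false.
  j=7: C holds, but (D ∧ C) fails at k=6 → not this j.
  j=8: C holds, but (D ∧ C) fails at k=6 → not this j.
  j=9: C holds, but (D ∧ C) fails at k=6 → not this j.
  j=10: C false.
  j=11: C holds, but (D ∧ C) fails at k=6 → not this j.
  j=12: C false.
No j in the window works → until fails.

False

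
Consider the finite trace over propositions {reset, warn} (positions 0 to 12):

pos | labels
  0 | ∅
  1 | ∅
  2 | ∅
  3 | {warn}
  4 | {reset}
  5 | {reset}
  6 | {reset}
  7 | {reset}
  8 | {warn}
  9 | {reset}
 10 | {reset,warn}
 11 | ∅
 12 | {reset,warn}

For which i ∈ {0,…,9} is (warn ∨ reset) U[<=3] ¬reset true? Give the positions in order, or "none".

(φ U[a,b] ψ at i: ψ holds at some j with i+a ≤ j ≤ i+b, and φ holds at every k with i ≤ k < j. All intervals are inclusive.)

Evaluate at each i in [0,9]:
  i=0: ✓ (rhs at j=0)
  i=1: ✓ (rhs at j=1)
  i=2: ✓ (rhs at j=2)
  i=3: ✓ (rhs at j=3)
  i=4: ✗ (no rhs in [4,7])
  i=5: ✓ (rhs at j=8; lhs holds on [5,7])
  i=6: ✓ (rhs at j=8; lhs holds on [6,7])
  i=7: ✓ (rhs at j=8; lhs holds on [7,7])
  i=8: ✓ (rhs at j=8)
  i=9: ✓ (rhs at j=11; lhs holds on [9,10])

0, 1, 2, 3, 5, 6, 7, 8, 9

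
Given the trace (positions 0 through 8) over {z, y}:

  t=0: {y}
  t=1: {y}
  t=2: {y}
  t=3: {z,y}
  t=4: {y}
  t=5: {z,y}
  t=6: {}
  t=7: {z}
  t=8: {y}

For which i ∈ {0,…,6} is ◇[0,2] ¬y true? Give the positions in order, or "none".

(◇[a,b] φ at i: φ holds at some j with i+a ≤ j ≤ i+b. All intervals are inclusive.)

Evaluate at each i in [0,6]:
  i=0: ✗ (none in [0,2])
  i=1: ✗ (none in [1,3])
  i=2: ✗ (none in [2,4])
  i=3: ✗ (none in [3,5])
  i=4: ✓ (witness j=6)
  i=5: ✓ (witness j=6)
  i=6: ✓ (witness j=6)

4, 5, 6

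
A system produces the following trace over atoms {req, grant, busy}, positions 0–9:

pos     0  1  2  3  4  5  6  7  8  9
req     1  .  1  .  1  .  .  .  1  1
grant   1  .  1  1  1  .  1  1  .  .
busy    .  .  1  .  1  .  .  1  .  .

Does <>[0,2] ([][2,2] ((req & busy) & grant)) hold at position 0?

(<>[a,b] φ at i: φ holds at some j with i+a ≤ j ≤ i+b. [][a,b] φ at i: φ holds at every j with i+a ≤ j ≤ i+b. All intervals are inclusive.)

Yes

Check [][2,2] ((req & busy) & grant) at each j in [0,2]:
  j=0: holds on [2,2]
  j=1: fails at 3
  j=2: holds on [4,4]
Found at j=0 → formula holds.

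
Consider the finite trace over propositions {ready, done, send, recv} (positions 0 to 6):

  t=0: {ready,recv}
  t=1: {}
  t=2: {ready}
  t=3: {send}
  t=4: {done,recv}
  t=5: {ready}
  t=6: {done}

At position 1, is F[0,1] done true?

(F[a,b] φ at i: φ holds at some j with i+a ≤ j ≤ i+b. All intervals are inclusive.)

Check done at each j in [1,2]:
  j=1: false
  j=2: false
No position in the window satisfies it → formula fails.

Does not hold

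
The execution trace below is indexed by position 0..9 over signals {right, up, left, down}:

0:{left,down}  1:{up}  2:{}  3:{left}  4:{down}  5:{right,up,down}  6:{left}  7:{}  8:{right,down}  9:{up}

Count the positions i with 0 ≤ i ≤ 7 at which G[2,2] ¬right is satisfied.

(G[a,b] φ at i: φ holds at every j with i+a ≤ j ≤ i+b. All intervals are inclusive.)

6

Evaluate at each i in [0,7]:
  i=0: ✓ (all of [2,2])
  i=1: ✓ (all of [3,3])
  i=2: ✓ (all of [4,4])
  i=3: ✗ (fails at j=5)
  i=4: ✓ (all of [6,6])
  i=5: ✓ (all of [7,7])
  i=6: ✗ (fails at j=8)
  i=7: ✓ (all of [9,9])
Positions where it holds: {0, 1, 2, 4, 5, 7} → 6.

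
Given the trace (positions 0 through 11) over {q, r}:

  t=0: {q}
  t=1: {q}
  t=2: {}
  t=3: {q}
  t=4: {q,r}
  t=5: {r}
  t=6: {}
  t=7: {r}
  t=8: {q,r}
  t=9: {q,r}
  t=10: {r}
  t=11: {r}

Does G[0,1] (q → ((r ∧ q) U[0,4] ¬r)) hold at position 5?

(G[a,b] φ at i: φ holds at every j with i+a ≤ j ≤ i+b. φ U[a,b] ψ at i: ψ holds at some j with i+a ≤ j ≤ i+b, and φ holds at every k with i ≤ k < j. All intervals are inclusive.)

Check (q → ((r ∧ q) U[0,4] ¬r)) at every j in [5,6]:
  j=5: antecedent false → ✓
  j=6: antecedent false → ✓
All positions satisfy it → formula holds.

Holds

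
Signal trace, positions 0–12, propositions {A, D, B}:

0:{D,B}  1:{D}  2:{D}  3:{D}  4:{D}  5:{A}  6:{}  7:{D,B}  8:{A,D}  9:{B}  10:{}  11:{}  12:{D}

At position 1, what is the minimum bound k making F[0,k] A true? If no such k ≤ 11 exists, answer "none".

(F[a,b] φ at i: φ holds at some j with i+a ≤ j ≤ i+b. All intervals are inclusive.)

Scan j = 1,2,… for A:
  j=1: fails
  j=2: fails
  j=3: fails
  j=4: fails
  j=5: holds
First hit at j=5, so smallest k = 5-1 = 4.

4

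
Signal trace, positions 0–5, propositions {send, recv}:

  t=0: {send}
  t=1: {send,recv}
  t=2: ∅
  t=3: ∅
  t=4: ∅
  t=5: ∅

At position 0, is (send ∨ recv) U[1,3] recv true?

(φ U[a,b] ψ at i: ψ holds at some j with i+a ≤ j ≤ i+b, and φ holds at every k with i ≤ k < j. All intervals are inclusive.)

True

Need some j in [1,3] with recv, and (send ∨ recv) at every k in [0,j-1].
  j=1: recv holds; (send ∨ recv) holds at every k in [0,0] → satisfied.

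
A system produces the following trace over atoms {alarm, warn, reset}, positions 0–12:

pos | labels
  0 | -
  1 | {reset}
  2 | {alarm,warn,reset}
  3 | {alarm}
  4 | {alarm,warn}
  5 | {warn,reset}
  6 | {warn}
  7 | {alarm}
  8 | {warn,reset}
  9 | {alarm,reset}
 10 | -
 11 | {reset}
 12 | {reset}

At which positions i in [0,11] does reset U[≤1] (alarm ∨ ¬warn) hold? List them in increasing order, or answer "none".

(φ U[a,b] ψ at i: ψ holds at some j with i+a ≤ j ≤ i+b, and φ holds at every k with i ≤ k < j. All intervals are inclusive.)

Evaluate at each i in [0,11]:
  i=0: ✓ (rhs at j=0)
  i=1: ✓ (rhs at j=1)
  i=2: ✓ (rhs at j=2)
  i=3: ✓ (rhs at j=3)
  i=4: ✓ (rhs at j=4)
  i=5: ✗ (no rhs in [5,6])
  i=6: ✗ (lhs fails at k=6 before rhs at j=7)
  i=7: ✓ (rhs at j=7)
  i=8: ✓ (rhs at j=9; lhs holds on [8,8])
  i=9: ✓ (rhs at j=9)
  i=10: ✓ (rhs at j=10)
  i=11: ✓ (rhs at j=11)

0, 1, 2, 3, 4, 7, 8, 9, 10, 11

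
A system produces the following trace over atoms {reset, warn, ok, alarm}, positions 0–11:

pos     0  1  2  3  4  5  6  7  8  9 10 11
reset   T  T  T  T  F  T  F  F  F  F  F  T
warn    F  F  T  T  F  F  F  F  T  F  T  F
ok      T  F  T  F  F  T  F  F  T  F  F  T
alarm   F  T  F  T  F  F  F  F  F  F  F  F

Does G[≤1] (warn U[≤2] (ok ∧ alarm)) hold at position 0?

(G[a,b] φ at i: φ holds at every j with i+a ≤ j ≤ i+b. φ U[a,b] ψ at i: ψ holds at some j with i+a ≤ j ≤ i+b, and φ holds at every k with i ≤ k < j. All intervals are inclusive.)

Does not hold

Check (warn U[≤2] (ok ∧ alarm)) at every j in [0,1]:
  j=0: fails
  j=1: fails
Fails at j=0 → formula fails.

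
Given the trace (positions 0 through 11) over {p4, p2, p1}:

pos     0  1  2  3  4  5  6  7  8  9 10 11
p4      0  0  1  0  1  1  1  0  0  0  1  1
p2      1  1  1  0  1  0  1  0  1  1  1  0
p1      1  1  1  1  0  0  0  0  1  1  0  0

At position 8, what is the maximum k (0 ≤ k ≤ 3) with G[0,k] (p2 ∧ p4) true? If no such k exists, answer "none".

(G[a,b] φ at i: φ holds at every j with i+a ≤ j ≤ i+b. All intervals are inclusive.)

none

(p2 ∧ p4) must hold from j=8 onward; find where it first fails.
  j=8: fails → no k works.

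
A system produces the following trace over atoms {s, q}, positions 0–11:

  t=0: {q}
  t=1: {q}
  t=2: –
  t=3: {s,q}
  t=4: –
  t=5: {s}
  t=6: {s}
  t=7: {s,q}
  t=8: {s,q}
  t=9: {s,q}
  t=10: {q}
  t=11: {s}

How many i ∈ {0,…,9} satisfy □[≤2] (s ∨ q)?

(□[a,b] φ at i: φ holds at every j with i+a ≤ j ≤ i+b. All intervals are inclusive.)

5

Evaluate at each i in [0,9]:
  i=0: ✗ (fails at j=2)
  i=1: ✗ (fails at j=2)
  i=2: ✗ (fails at j=2)
  i=3: ✗ (fails at j=4)
  i=4: ✗ (fails at j=4)
  i=5: ✓ (all of [5,7])
  i=6: ✓ (all of [6,8])
  i=7: ✓ (all of [7,9])
  i=8: ✓ (all of [8,10])
  i=9: ✓ (all of [9,11])
Positions where it holds: {5, 6, 7, 8, 9} → 5.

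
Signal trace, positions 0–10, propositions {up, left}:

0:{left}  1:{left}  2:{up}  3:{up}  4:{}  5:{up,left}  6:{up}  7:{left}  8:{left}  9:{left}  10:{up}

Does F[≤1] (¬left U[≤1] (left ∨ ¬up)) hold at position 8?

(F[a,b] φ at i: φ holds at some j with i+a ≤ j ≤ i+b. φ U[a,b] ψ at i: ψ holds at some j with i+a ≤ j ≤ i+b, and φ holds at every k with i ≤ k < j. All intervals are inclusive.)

Check (¬left U[≤1] (left ∨ ¬up)) at each j in [8,9]:
  j=8: holds
  j=9: holds
Found at j=8 → formula holds.

Yes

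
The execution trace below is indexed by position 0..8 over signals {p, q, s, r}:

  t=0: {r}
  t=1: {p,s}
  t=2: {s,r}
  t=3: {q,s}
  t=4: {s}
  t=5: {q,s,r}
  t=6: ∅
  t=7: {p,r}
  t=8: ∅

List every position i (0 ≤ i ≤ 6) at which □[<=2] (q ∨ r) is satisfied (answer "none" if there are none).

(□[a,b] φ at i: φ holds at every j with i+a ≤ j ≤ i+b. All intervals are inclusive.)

Evaluate at each i in [0,6]:
  i=0: ✗ (fails at j=1)
  i=1: ✗ (fails at j=1)
  i=2: ✗ (fails at j=4)
  i=3: ✗ (fails at j=4)
  i=4: ✗ (fails at j=4)
  i=5: ✗ (fails at j=6)
  i=6: ✗ (fails at j=6)

none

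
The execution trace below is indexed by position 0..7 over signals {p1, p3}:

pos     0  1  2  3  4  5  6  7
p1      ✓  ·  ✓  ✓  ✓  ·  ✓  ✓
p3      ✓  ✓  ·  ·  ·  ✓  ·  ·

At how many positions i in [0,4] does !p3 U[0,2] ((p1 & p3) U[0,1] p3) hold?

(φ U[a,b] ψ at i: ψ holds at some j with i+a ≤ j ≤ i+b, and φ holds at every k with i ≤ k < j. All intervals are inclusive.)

Evaluate at each i in [0,4]:
  i=0: ✓ (rhs at j=0)
  i=1: ✓ (rhs at j=1)
  i=2: ✗ (no rhs in [2,4])
  i=3: ✓ (rhs at j=5; lhs holds on [3,4])
  i=4: ✓ (rhs at j=5; lhs holds on [4,4])
Positions where it holds: {0, 1, 3, 4} → 4.

4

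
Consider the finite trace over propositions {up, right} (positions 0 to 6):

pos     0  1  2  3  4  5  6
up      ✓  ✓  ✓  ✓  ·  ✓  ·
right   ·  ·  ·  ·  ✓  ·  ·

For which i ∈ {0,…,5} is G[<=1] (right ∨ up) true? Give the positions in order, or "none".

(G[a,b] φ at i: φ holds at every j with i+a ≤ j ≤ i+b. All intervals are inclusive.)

Evaluate at each i in [0,5]:
  i=0: ✓ (all of [0,1])
  i=1: ✓ (all of [1,2])
  i=2: ✓ (all of [2,3])
  i=3: ✓ (all of [3,4])
  i=4: ✓ (all of [4,5])
  i=5: ✗ (fails at j=6)

0, 1, 2, 3, 4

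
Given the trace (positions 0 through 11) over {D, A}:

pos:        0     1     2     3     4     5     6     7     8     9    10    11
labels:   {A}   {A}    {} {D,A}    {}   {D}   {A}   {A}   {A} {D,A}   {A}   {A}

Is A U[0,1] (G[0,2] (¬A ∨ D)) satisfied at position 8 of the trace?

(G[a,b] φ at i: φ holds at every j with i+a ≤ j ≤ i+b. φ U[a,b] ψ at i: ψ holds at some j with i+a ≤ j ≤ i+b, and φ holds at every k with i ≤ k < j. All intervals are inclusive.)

False

Need some j in [8,9] with G[0,2] (¬A ∨ D), and A at every k in [8,j-1].
  j=8: G[0,2] (¬A ∨ D) — fails at 8.
  j=9: G[0,2] (¬A ∨ D) — fails at 10.
No j in the window works → until fails.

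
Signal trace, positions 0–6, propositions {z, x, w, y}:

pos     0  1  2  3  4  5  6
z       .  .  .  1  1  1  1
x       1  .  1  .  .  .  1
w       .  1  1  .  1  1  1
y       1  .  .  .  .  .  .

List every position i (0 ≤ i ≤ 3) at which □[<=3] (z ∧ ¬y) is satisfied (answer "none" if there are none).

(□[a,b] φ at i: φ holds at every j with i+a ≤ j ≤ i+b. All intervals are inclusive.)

Evaluate at each i in [0,3]:
  i=0: ✗ (fails at j=0)
  i=1: ✗ (fails at j=1)
  i=2: ✗ (fails at j=2)
  i=3: ✓ (all of [3,6])

3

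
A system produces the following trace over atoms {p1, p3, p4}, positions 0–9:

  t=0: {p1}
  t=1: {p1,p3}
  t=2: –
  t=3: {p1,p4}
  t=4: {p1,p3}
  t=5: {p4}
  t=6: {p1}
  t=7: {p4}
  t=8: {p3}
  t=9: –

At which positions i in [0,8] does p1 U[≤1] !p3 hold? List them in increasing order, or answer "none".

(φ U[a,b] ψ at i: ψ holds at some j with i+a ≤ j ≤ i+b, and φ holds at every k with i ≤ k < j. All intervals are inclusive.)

Evaluate at each i in [0,8]:
  i=0: ✓ (rhs at j=0)
  i=1: ✓ (rhs at j=2; lhs holds on [1,1])
  i=2: ✓ (rhs at j=2)
  i=3: ✓ (rhs at j=3)
  i=4: ✓ (rhs at j=5; lhs holds on [4,4])
  i=5: ✓ (rhs at j=5)
  i=6: ✓ (rhs at j=6)
  i=7: ✓ (rhs at j=7)
  i=8: ✗ (lhs fails at k=8 before rhs at j=9)

0, 1, 2, 3, 4, 5, 6, 7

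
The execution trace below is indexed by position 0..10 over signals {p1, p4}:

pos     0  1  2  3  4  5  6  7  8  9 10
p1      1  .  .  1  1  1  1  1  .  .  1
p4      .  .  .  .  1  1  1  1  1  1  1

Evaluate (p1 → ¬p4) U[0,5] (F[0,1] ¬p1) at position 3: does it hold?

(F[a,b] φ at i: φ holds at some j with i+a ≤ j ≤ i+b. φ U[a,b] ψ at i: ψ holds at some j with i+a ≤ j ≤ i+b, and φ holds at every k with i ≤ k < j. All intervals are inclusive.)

No

Need some j in [3,8] with F[0,1] ¬p1, and (p1 → ¬p4) at every k in [3,j-1].
  j=3: F[0,1] ¬p1 — fails (none in [3,4]).
  j=4: F[0,1] ¬p1 — fails (none in [4,5]).
  j=5: F[0,1] ¬p1 — fails (none in [5,6]).
  j=6: F[0,1] ¬p1 — fails (none in [6,7]).
  j=7: F[0,1] ¬p1 holds, but (p1 → ¬p4) fails at k=4 → not this j.
  j=8: F[0,1] ¬p1 holds, but (p1 → ¬p4) fails at k=4 → not this j.
No j in the window works → until fails.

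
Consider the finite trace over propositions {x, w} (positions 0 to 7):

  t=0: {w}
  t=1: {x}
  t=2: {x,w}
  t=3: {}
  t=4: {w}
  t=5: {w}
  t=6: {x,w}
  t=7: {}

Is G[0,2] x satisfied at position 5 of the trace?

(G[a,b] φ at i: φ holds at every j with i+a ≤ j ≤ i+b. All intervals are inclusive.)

False

Check x at every j in [5,7]:
  j=5: false
  j=6: true
  j=7: false
Fails at j=5 → formula fails.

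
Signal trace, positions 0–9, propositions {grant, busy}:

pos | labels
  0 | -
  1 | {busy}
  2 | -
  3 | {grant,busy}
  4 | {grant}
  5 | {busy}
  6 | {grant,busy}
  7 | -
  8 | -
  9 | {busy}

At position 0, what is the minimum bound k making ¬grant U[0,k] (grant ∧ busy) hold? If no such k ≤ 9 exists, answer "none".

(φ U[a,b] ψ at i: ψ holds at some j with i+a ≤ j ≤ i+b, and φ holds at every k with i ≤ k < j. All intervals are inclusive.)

Need earliest j ≥ 0 with (grant ∧ busy), and ¬grant at every k in [0,j-1].
  j=0: rhs fails.
  j=1: rhs fails.
  j=2: rhs fails.
  j=3: rhs holds; lhs holds on [0,2]. k = 3.

3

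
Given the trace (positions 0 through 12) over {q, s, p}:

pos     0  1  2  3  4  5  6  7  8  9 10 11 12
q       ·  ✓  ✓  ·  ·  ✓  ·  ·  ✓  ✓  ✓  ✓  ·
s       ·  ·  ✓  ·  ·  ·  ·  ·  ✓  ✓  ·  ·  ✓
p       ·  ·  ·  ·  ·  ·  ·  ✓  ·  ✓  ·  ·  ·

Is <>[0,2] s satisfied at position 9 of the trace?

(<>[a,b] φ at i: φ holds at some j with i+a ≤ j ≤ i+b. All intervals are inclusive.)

Yes

Check s at each j in [9,11]:
  j=9: true
  j=10: false
  j=11: false
Found at j=9 → formula holds.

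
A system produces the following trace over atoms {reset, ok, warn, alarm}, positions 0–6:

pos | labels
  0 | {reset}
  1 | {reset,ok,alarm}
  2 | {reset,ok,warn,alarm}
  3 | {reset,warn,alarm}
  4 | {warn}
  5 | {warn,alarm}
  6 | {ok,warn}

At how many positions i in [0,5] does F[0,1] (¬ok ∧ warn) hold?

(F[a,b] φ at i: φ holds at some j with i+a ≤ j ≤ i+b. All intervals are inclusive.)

Evaluate at each i in [0,5]:
  i=0: ✗ (none in [0,1])
  i=1: ✗ (none in [1,2])
  i=2: ✓ (witness j=3)
  i=3: ✓ (witness j=3)
  i=4: ✓ (witness j=4)
  i=5: ✓ (witness j=5)
Positions where it holds: {2, 3, 4, 5} → 4.

4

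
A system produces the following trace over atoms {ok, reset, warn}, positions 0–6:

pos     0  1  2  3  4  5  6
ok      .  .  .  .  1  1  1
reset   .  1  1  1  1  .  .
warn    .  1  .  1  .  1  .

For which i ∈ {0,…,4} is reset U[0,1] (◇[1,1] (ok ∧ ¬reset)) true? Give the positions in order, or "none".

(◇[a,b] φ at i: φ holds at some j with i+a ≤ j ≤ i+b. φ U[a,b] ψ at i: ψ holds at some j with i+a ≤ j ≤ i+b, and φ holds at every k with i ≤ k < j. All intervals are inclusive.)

Evaluate at each i in [0,4]:
  i=0: ✗ (no rhs in [0,1])
  i=1: ✗ (no rhs in [1,2])
  i=2: ✗ (no rhs in [2,3])
  i=3: ✓ (rhs at j=4; lhs holds on [3,3])
  i=4: ✓ (rhs at j=4)

3, 4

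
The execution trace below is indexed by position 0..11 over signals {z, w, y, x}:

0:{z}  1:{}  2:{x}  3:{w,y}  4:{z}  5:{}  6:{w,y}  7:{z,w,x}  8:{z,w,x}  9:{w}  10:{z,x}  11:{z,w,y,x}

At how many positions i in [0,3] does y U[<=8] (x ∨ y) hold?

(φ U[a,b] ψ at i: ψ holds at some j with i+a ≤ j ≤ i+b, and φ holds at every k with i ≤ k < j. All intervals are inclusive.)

2

Evaluate at each i in [0,3]:
  i=0: ✗ (lhs fails at k=0 before rhs at j=2)
  i=1: ✗ (lhs fails at k=1 before rhs at j=2)
  i=2: ✓ (rhs at j=2)
  i=3: ✓ (rhs at j=3)
Positions where it holds: {2, 3} → 2.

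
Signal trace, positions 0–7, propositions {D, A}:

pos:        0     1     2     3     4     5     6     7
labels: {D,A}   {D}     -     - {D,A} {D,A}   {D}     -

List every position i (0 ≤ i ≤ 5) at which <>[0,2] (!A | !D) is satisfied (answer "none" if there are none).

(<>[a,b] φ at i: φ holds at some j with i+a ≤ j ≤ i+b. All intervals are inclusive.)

0, 1, 2, 3, 4, 5

Evaluate at each i in [0,5]:
  i=0: ✓ (witness j=1)
  i=1: ✓ (witness j=1)
  i=2: ✓ (witness j=2)
  i=3: ✓ (witness j=3)
  i=4: ✓ (witness j=6)
  i=5: ✓ (witness j=6)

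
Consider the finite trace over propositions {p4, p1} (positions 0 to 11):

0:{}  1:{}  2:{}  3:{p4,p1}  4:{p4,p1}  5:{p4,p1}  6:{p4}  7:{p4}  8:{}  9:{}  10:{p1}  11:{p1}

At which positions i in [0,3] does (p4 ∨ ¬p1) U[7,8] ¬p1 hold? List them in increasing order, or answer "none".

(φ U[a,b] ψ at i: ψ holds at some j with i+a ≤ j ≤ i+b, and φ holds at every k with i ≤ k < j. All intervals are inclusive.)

0, 1, 2

Evaluate at each i in [0,3]:
  i=0: ✓ (rhs at j=7; lhs holds on [0,6])
  i=1: ✓ (rhs at j=8; lhs holds on [1,7])
  i=2: ✓ (rhs at j=9; lhs holds on [2,8])
  i=3: ✗ (no rhs in [10,11])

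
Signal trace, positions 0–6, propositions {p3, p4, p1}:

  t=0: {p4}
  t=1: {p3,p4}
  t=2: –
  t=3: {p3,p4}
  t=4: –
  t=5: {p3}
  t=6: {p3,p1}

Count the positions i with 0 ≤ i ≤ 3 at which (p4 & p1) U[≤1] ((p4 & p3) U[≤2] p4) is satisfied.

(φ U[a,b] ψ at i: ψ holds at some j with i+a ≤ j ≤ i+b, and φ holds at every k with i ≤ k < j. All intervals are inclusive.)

Evaluate at each i in [0,3]:
  i=0: ✓ (rhs at j=0)
  i=1: ✓ (rhs at j=1)
  i=2: ✗ (lhs fails at k=2 before rhs at j=3)
  i=3: ✓ (rhs at j=3)
Positions where it holds: {0, 1, 3} → 3.

3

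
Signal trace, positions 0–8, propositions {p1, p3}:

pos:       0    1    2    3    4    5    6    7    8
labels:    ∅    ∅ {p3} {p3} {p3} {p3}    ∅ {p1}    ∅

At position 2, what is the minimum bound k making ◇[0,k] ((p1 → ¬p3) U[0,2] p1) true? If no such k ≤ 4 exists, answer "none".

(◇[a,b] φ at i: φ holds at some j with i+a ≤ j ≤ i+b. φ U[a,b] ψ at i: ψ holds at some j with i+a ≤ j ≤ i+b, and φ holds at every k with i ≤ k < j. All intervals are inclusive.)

3

Scan j = 2,3,… for ((p1 → ¬p3) U[0,2] p1):
  j=2: fails
  j=3: fails
  j=4: fails
  j=5: holds
First hit at j=5, so smallest k = 5-2 = 3.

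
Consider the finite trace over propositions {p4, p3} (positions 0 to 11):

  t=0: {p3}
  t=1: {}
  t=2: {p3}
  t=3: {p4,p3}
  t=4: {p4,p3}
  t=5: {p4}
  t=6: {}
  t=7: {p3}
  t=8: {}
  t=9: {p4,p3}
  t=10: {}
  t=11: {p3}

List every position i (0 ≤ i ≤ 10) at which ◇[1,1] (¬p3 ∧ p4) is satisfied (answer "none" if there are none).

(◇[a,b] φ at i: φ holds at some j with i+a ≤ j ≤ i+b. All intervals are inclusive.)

Evaluate at each i in [0,10]:
  i=0: ✗ (none in [1,1])
  i=1: ✗ (none in [2,2])
  i=2: ✗ (none in [3,3])
  i=3: ✗ (none in [4,4])
  i=4: ✓ (witness j=5)
  i=5: ✗ (none in [6,6])
  i=6: ✗ (none in [7,7])
  i=7: ✗ (none in [8,8])
  i=8: ✗ (none in [9,9])
  i=9: ✗ (none in [10,10])
  i=10: ✗ (none in [11,11])

4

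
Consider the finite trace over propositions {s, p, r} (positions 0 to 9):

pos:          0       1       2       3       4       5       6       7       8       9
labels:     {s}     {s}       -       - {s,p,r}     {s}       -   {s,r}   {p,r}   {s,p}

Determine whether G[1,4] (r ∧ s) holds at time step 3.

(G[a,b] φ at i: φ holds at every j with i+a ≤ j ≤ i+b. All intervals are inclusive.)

No

Check (r ∧ s) at every j in [4,7]:
  j=4: true
  j=5: false
  j=6: false
  j=7: true
Fails at j=5 → formula fails.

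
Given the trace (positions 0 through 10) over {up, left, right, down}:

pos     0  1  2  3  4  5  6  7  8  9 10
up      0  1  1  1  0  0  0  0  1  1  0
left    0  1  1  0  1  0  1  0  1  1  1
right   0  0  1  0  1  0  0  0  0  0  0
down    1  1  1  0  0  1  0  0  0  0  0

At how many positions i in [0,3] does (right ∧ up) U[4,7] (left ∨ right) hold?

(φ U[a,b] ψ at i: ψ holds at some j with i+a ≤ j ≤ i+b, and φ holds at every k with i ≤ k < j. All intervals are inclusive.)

0

Evaluate at each i in [0,3]:
  i=0: ✗ (lhs fails at k=0 before rhs at j=4)
  i=1: ✗ (lhs fails at k=1 before rhs at j=6)
  i=2: ✗ (lhs fails at k=3 before rhs at j=6)
  i=3: ✗ (lhs fails at k=3 before rhs at j=8)
Positions where it holds: {} → 0.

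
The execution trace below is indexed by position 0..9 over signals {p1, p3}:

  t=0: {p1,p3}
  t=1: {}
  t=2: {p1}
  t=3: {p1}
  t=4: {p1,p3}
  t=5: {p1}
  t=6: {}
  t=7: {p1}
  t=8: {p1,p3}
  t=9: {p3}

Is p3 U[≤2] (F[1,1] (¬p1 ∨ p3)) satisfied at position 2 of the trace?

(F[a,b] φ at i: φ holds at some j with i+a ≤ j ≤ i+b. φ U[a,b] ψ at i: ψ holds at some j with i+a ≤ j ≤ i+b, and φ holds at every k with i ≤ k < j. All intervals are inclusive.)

No

Need some j in [2,4] with F[1,1] (¬p1 ∨ p3), and p3 at every k in [2,j-1].
  j=2: F[1,1] (¬p1 ∨ p3) — fails (none in [3,3]).
  j=3: F[1,1] (¬p1 ∨ p3) holds, but p3 fails at k=2 → not this j.
  j=4: F[1,1] (¬p1 ∨ p3) — fails (none in [5,5]).
No j in the window works → until fails.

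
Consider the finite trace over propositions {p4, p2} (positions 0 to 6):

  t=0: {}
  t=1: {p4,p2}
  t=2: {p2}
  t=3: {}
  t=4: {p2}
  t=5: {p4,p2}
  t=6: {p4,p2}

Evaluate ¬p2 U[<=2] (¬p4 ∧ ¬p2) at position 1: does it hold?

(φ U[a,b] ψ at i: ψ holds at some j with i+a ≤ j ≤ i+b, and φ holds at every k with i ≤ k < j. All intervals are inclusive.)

False

Need some j in [1,3] with (¬p4 ∧ ¬p2), and ¬p2 at every k in [1,j-1].
  j=1: (¬p4 ∧ ¬p2) false.
  j=2: (¬p4 ∧ ¬p2) false.
  j=3: (¬p4 ∧ ¬p2) holds, but ¬p2 fails at k=1 → not this j.
No j in the window works → until fails.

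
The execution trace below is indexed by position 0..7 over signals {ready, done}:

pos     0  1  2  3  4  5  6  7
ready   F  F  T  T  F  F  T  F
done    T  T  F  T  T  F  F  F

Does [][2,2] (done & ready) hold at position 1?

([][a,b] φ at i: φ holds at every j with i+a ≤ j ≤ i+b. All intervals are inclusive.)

Holds

Check (done & ready) at every j in [3,3]:
  j=3: true
All positions satisfy it → formula holds.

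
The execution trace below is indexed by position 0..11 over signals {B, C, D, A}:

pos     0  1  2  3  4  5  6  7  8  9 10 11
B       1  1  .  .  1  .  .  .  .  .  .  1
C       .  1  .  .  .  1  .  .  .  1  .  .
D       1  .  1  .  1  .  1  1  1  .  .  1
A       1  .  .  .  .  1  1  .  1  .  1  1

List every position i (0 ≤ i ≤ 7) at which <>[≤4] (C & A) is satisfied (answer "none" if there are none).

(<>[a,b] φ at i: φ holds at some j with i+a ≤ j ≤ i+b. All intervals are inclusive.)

Evaluate at each i in [0,7]:
  i=0: ✗ (none in [0,4])
  i=1: ✓ (witness j=5)
  i=2: ✓ (witness j=5)
  i=3: ✓ (witness j=5)
  i=4: ✓ (witness j=5)
  i=5: ✓ (witness j=5)
  i=6: ✗ (none in [6,10])
  i=7: ✗ (none in [7,11])

1, 2, 3, 4, 5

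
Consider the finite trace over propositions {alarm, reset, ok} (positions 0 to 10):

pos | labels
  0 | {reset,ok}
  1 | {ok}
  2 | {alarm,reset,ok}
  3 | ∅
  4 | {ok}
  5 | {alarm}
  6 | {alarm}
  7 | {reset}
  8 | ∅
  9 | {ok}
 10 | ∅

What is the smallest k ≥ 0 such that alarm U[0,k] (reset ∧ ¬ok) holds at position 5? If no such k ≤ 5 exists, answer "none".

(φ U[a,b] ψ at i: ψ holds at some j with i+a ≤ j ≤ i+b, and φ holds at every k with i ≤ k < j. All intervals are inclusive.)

Need earliest j ≥ 5 with (reset ∧ ¬ok), and alarm at every k in [5,j-1].
  j=5: rhs fails.
  j=6: rhs fails.
  j=7: rhs holds; lhs holds on [5,6]. k = 2.

2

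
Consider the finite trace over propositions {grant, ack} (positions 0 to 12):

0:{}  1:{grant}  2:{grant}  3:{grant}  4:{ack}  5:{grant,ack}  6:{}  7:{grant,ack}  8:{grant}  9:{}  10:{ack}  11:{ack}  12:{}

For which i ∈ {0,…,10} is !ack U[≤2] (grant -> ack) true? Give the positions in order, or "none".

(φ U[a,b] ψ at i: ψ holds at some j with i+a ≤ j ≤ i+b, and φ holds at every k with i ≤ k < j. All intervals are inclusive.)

Evaluate at each i in [0,10]:
  i=0: ✓ (rhs at j=0)
  i=1: ✗ (no rhs in [1,3])
  i=2: ✓ (rhs at j=4; lhs holds on [2,3])
  i=3: ✓ (rhs at j=4; lhs holds on [3,3])
  i=4: ✓ (rhs at j=4)
  i=5: ✓ (rhs at j=5)
  i=6: ✓ (rhs at j=6)
  i=7: ✓ (rhs at j=7)
  i=8: ✓ (rhs at j=9; lhs holds on [8,8])
  i=9: ✓ (rhs at j=9)
  i=10: ✓ (rhs at j=10)

0, 2, 3, 4, 5, 6, 7, 8, 9, 10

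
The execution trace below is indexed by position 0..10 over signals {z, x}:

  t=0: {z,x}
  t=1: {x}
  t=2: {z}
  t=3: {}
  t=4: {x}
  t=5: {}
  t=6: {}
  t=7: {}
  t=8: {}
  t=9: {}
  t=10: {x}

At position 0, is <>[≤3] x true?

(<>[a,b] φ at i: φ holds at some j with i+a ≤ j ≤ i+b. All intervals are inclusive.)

Holds

Check x at each j in [0,3]:
  j=0: true
  j=1: true
  j=2: false
  j=3: false
Found at j=0 → formula holds.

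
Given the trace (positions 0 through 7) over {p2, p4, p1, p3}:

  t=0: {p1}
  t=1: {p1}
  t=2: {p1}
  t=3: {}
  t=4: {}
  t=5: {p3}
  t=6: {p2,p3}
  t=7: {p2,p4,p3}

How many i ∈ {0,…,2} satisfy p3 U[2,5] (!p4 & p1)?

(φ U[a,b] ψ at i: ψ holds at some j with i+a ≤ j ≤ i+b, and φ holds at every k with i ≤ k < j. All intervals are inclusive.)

0

Evaluate at each i in [0,2]:
  i=0: ✗ (lhs fails at k=0 before rhs at j=2)
  i=1: ✗ (no rhs in [3,6])
  i=2: ✗ (no rhs in [4,7])
Positions where it holds: {} → 0.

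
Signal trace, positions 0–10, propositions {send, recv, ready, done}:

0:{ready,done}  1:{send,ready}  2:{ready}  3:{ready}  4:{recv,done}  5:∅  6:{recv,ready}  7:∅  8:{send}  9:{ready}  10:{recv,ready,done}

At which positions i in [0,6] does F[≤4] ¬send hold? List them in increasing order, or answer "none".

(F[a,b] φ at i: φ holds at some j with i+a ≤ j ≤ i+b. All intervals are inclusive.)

0, 1, 2, 3, 4, 5, 6

Evaluate at each i in [0,6]:
  i=0: ✓ (witness j=0)
  i=1: ✓ (witness j=2)
  i=2: ✓ (witness j=2)
  i=3: ✓ (witness j=3)
  i=4: ✓ (witness j=4)
  i=5: ✓ (witness j=5)
  i=6: ✓ (witness j=6)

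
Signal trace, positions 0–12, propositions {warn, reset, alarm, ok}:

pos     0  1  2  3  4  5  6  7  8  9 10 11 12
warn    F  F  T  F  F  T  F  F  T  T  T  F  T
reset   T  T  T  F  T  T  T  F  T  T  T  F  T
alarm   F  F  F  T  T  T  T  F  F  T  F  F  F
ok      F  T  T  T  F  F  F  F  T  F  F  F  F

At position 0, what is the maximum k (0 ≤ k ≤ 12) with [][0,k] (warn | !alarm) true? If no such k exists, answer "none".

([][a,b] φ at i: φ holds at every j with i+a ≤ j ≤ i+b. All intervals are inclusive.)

(warn | !alarm) must hold from j=0 onward; find where it first fails.
  j=0: holds
  j=1: holds
  j=2: holds
  j=3: fails
Holds on [0,2], so largest k = 2.

2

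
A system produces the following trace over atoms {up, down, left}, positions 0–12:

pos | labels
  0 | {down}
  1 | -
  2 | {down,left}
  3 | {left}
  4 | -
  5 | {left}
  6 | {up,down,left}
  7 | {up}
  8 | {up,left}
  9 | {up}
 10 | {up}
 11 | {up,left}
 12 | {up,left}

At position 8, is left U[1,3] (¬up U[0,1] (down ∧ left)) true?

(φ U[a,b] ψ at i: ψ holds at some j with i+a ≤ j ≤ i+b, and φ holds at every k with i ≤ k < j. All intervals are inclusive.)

False

Need some j in [9,11] with (¬up U[0,1] (down ∧ left)), and left at every k in [8,j-1].
  j=9: (¬up U[0,1] (down ∧ left)) — fails.
  j=10: (¬up U[0,1] (down ∧ left)) — fails.
  j=11: (¬up U[0,1] (down ∧ left)) — fails.
No j in the window works → until fails.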